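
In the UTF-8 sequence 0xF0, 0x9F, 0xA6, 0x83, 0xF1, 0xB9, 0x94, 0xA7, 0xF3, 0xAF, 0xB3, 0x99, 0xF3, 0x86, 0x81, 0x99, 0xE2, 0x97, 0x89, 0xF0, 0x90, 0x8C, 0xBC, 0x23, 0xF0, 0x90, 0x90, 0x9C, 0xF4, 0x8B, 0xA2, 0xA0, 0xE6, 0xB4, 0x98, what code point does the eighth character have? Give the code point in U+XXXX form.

U+1041C

Offset 0: leading byte 0xF0 = 11110000 → 4-byte char #1 = F0 9F A6 83.
Offset 4: leading byte 0xF1 = 11110001 → 4-byte char #2 = F1 B9 94 A7.
Offset 8: leading byte 0xF3 = 11110011 → 4-byte char #3 = F3 AF B3 99.
Offset 12: leading byte 0xF3 = 11110011 → 4-byte char #4 = F3 86 81 99.
Offset 16: leading byte 0xE2 = 11100010 → 3-byte char #5 = E2 97 89.
Offset 19: leading byte 0xF0 = 11110000 → 4-byte char #6 = F0 90 8C BC.
Offset 23: leading byte 0x23 = 00100011 → 1-byte char #7 = 23.
Offset 24: leading byte 0xF0 = 11110000 → 4-byte char #8 = F0 90 90 9C.
Leading byte 0xF0 = 11110000 matches 11110xxx → 4-byte sequence.
Byte 1: 0xF0 = 11110000, payload 000 (3 bits).
Byte 2: 0x90 = 10010000 (10xxxxxx ✓), payload 010000.
Byte 3: 0x90 = 10010000 (10xxxxxx ✓), payload 010000.
Byte 4: 0x9C = 10011100 (10xxxxxx ✓), payload 011100.
Concatenate: 000010000010000011100 = 0x1041C (21 bits → U+1041C).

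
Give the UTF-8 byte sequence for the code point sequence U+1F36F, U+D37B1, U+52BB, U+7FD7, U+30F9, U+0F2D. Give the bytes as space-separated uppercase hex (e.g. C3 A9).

F0 9F 8D AF F3 93 9E B1 E5 8A BB E7 BF 97 E3 83 B9 E0 BC AD

U+1F36F: 4-byte form → F0 9F 8D AF.
U+D37B1: 4-byte form → F3 93 9E B1.
U+52BB: 3-byte form → E5 8A BB.
U+7FD7: 3-byte form → E7 BF 97.
U+30F9: 3-byte form → E3 83 B9.
U+0F2D: 3-byte form → E0 BC AD.
Concatenated (20 bytes): F0 9F 8D AF F3 93 9E B1 E5 8A BB E7 BF 97 E3 83 B9 E0 BC AD.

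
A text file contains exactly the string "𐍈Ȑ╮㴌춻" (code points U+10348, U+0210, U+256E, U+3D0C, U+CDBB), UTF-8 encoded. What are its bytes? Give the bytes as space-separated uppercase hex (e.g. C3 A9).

F0 90 8D 88 C8 90 E2 95 AE E3 B4 8C EC B6 BB

U+10348: 4-byte form → F0 90 8D 88.
U+0210: 2-byte form → C8 90.
U+256E: 3-byte form → E2 95 AE.
U+3D0C: 3-byte form → E3 B4 8C.
U+CDBB: 3-byte form → EC B6 BB.
Concatenated (15 bytes): F0 90 8D 88 C8 90 E2 95 AE E3 B4 8C EC B6 BB.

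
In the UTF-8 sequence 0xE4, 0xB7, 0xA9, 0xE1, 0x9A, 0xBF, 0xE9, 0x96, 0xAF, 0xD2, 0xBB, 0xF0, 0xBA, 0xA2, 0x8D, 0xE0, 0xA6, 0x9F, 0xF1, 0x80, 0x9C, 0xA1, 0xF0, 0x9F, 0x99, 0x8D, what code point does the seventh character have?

U+40721

Offset 0: leading byte 0xE4 = 11100100 → 3-byte char #1 = E4 B7 A9.
Offset 3: leading byte 0xE1 = 11100001 → 3-byte char #2 = E1 9A BF.
Offset 6: leading byte 0xE9 = 11101001 → 3-byte char #3 = E9 96 AF.
Offset 9: leading byte 0xD2 = 11010010 → 2-byte char #4 = D2 BB.
Offset 11: leading byte 0xF0 = 11110000 → 4-byte char #5 = F0 BA A2 8D.
Offset 15: leading byte 0xE0 = 11100000 → 3-byte char #6 = E0 A6 9F.
Offset 18: leading byte 0xF1 = 11110001 → 4-byte char #7 = F1 80 9C A1.
Leading byte 0xF1 = 11110001 matches 11110xxx → 4-byte sequence.
Byte 1: 0xF1 = 11110001, payload 001 (3 bits).
Byte 2: 0x80 = 10000000 (10xxxxxx ✓), payload 000000.
Byte 3: 0x9C = 10011100 (10xxxxxx ✓), payload 011100.
Byte 4: 0xA1 = 10100001 (10xxxxxx ✓), payload 100001.
Concatenate: 001000000011100100001 = 0x40721 (21 bits → U+40721).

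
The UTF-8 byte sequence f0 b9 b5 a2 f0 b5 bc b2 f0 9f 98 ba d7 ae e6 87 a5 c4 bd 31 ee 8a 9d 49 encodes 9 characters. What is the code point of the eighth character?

Offset 0: leading byte 0xF0 = 11110000 → 4-byte char #1 = F0 B9 B5 A2.
Offset 4: leading byte 0xF0 = 11110000 → 4-byte char #2 = F0 B5 BC B2.
Offset 8: leading byte 0xF0 = 11110000 → 4-byte char #3 = F0 9F 98 BA.
Offset 12: leading byte 0xD7 = 11010111 → 2-byte char #4 = D7 AE.
Offset 14: leading byte 0xE6 = 11100110 → 3-byte char #5 = E6 87 A5.
Offset 17: leading byte 0xC4 = 11000100 → 2-byte char #6 = C4 BD.
Offset 19: leading byte 0x31 = 00110001 → 1-byte char #7 = 31.
Offset 20: leading byte 0xEE = 11101110 → 3-byte char #8 = EE 8A 9D.
Leading byte 0xEE = 11101110 matches 1110xxxx → 3-byte sequence.
Byte 1: 0xEE = 11101110, payload 1110 (4 bits).
Byte 2: 0x8A = 10001010 (10xxxxxx ✓), payload 001010.
Byte 3: 0x9D = 10011101 (10xxxxxx ✓), payload 011101.
Concatenate: 1110001010011101 = 0xE29D (16 bits → U+E29D).

U+E29D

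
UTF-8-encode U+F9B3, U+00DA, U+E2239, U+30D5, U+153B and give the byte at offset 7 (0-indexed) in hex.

U+F9B3 → 3-byte form EF A6 B3 at offsets 0–2.
U+00DA → 2-byte form C3 9A at offsets 3–4.
U+E2239 → 4-byte form F3 A2 88 B9 at offsets 5–8.
Offset 7 falls in char 3's range; it's byte 3 of F3 A2 88 B9 = 0x88.

0x88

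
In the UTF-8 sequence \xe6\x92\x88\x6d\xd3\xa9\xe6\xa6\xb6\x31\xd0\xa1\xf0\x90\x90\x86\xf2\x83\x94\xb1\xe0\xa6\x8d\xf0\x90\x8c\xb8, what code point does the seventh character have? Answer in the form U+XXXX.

U+10406

Offset 0: leading byte 0xE6 = 11100110 → 3-byte char #1 = E6 92 88.
Offset 3: leading byte 0x6D = 01101101 → 1-byte char #2 = 6D.
Offset 4: leading byte 0xD3 = 11010011 → 2-byte char #3 = D3 A9.
Offset 6: leading byte 0xE6 = 11100110 → 3-byte char #4 = E6 A6 B6.
Offset 9: leading byte 0x31 = 00110001 → 1-byte char #5 = 31.
Offset 10: leading byte 0xD0 = 11010000 → 2-byte char #6 = D0 A1.
Offset 12: leading byte 0xF0 = 11110000 → 4-byte char #7 = F0 90 90 86.
Leading byte 0xF0 = 11110000 matches 11110xxx → 4-byte sequence.
Byte 1: 0xF0 = 11110000, payload 000 (3 bits).
Byte 2: 0x90 = 10010000 (10xxxxxx ✓), payload 010000.
Byte 3: 0x90 = 10010000 (10xxxxxx ✓), payload 010000.
Byte 4: 0x86 = 10000110 (10xxxxxx ✓), payload 000110.
Concatenate: 000010000010000000110 = 0x10406 (21 bits → U+10406).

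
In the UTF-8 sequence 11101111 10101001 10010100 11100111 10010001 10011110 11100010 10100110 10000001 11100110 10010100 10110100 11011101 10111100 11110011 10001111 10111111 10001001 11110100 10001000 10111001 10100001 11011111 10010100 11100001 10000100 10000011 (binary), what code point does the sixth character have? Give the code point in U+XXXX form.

Offset 0: leading byte 0xEF = 11101111 → 3-byte char #1 = EF A9 94.
Offset 3: leading byte 0xE7 = 11100111 → 3-byte char #2 = E7 91 9E.
Offset 6: leading byte 0xE2 = 11100010 → 3-byte char #3 = E2 A6 81.
Offset 9: leading byte 0xE6 = 11100110 → 3-byte char #4 = E6 94 B4.
Offset 12: leading byte 0xDD = 11011101 → 2-byte char #5 = DD BC.
Offset 14: leading byte 0xF3 = 11110011 → 4-byte char #6 = F3 8F BF 89.
Leading byte 0xF3 = 11110011 matches 11110xxx → 4-byte sequence.
Byte 1: 0xF3 = 11110011, payload 011 (3 bits).
Byte 2: 0x8F = 10001111 (10xxxxxx ✓), payload 001111.
Byte 3: 0xBF = 10111111 (10xxxxxx ✓), payload 111111.
Byte 4: 0x89 = 10001001 (10xxxxxx ✓), payload 001001.
Concatenate: 011001111111111001001 = 0xCFFC9 (21 bits → U+CFFC9).

U+CFFC9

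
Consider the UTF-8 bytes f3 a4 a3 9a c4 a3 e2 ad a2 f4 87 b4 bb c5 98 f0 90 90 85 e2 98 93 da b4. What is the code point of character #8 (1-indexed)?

U+06B4

Offset 0: leading byte 0xF3 = 11110011 → 4-byte char #1 = F3 A4 A3 9A.
Offset 4: leading byte 0xC4 = 11000100 → 2-byte char #2 = C4 A3.
Offset 6: leading byte 0xE2 = 11100010 → 3-byte char #3 = E2 AD A2.
Offset 9: leading byte 0xF4 = 11110100 → 4-byte char #4 = F4 87 B4 BB.
Offset 13: leading byte 0xC5 = 11000101 → 2-byte char #5 = C5 98.
Offset 15: leading byte 0xF0 = 11110000 → 4-byte char #6 = F0 90 90 85.
Offset 19: leading byte 0xE2 = 11100010 → 3-byte char #7 = E2 98 93.
Offset 22: leading byte 0xDA = 11011010 → 2-byte char #8 = DA B4.
Leading byte 0xDA = 11011010 matches 110xxxxx → 2-byte sequence.
Byte 1: 0xDA = 11011010, payload 11010 (5 bits).
Byte 2: 0xB4 = 10110100 (10xxxxxx ✓), payload 110100.
Concatenate: 11010110100 = 0x6B4 (11 bits → U+06B4).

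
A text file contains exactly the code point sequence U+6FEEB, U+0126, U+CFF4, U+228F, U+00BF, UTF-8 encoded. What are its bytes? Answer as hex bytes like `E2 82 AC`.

U+6FEEB: 4-byte form → F1 AF BB AB.
U+0126: 2-byte form → C4 A6.
U+CFF4: 3-byte form → EC BF B4.
U+228F: 3-byte form → E2 8A 8F.
U+00BF: 2-byte form → C2 BF.
Concatenated (14 bytes): F1 AF BB AB C4 A6 EC BF B4 E2 8A 8F C2 BF.

F1 AF BB AB C4 A6 EC BF B4 E2 8A 8F C2 BF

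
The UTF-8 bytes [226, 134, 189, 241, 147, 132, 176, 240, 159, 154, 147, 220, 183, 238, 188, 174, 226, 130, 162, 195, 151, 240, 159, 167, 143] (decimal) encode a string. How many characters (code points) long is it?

8

Byte at offset 0: 0xE2 = 11100010 → 3-byte char (#1). Advance 3.
Byte at offset 3: 0xF1 = 11110001 → 4-byte char (#2). Advance 4.
Byte at offset 7: 0xF0 = 11110000 → 4-byte char (#3). Advance 4.
Byte at offset 11: 0xDC = 11011100 → 2-byte char (#4). Advance 2.
Byte at offset 13: 0xEE = 11101110 → 3-byte char (#5). Advance 3.
Byte at offset 16: 0xE2 = 11100010 → 3-byte char (#6). Advance 3.
Byte at offset 19: 0xC3 = 11000011 → 2-byte char (#7). Advance 2.
Byte at offset 21: 0xF0 = 11110000 → 4-byte char (#8). Advance 4.
Reached end at offset 25 after 8 code points.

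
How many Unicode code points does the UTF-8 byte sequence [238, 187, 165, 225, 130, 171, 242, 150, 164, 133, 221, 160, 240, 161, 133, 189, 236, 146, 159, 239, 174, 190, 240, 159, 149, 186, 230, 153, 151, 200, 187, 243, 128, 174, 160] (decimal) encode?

Byte at offset 0: 0xEE = 11101110 → 3-byte char (#1). Advance 3.
Byte at offset 3: 0xE1 = 11100001 → 3-byte char (#2). Advance 3.
Byte at offset 6: 0xF2 = 11110010 → 4-byte char (#3). Advance 4.
Byte at offset 10: 0xDD = 11011101 → 2-byte char (#4). Advance 2.
Byte at offset 12: 0xF0 = 11110000 → 4-byte char (#5). Advance 4.
Byte at offset 16: 0xEC = 11101100 → 3-byte char (#6). Advance 3.
Byte at offset 19: 0xEF = 11101111 → 3-byte char (#7). Advance 3.
Byte at offset 22: 0xF0 = 11110000 → 4-byte char (#8). Advance 4.
Byte at offset 26: 0xE6 = 11100110 → 3-byte char (#9). Advance 3.
Byte at offset 29: 0xC8 = 11001000 → 2-byte char (#10). Advance 2.
Byte at offset 31: 0xF3 = 11110011 → 4-byte char (#11). Advance 4.
Reached end at offset 35 after 11 code points.

11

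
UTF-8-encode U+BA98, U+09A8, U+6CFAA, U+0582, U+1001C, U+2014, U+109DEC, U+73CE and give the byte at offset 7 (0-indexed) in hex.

0xAC

U+BA98 → 3-byte form EB AA 98 at offsets 0–2.
U+09A8 → 3-byte form E0 A6 A8 at offsets 3–5.
U+6CFAA → 4-byte form F1 AC BE AA at offsets 6–9.
Offset 7 falls in char 3's range; it's byte 2 of F1 AC BE AA = 0xAC.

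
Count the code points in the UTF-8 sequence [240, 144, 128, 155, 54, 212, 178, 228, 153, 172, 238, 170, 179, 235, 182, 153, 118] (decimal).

7

Byte at offset 0: 0xF0 = 11110000 → 4-byte char (#1). Advance 4.
Byte at offset 4: 0x36 = 00110110 → 1-byte char (#2). Advance 1.
Byte at offset 5: 0xD4 = 11010100 → 2-byte char (#3). Advance 2.
Byte at offset 7: 0xE4 = 11100100 → 3-byte char (#4). Advance 3.
Byte at offset 10: 0xEE = 11101110 → 3-byte char (#5). Advance 3.
Byte at offset 13: 0xEB = 11101011 → 3-byte char (#6). Advance 3.
Byte at offset 16: 0x76 = 01110110 → 1-byte char (#7). Advance 1.
Reached end at offset 17 after 7 code points.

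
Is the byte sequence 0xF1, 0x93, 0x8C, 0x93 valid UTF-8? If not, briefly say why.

valid

Leading byte 0xF1 = 11110001 → 4-byte form.
Continuation bytes 0x93=10010011, 0x8C=10001100, 0x93=10010011 all match 10xxxxxx.
Decoded value 0x53313 is ≥ 0x10000 (shortest form) and not a surrogate.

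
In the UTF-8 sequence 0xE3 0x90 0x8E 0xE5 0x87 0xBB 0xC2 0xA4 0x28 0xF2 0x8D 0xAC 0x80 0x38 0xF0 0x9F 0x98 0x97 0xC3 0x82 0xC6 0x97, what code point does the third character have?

U+00A4

Offset 0: leading byte 0xE3 = 11100011 → 3-byte char #1 = E3 90 8E.
Offset 3: leading byte 0xE5 = 11100101 → 3-byte char #2 = E5 87 BB.
Offset 6: leading byte 0xC2 = 11000010 → 2-byte char #3 = C2 A4.
Leading byte 0xC2 = 11000010 matches 110xxxxx → 2-byte sequence.
Byte 1: 0xC2 = 11000010, payload 00010 (5 bits).
Byte 2: 0xA4 = 10100100 (10xxxxxx ✓), payload 100100.
Concatenate: 00010100100 = 0xA4 (11 bits → U+00A4).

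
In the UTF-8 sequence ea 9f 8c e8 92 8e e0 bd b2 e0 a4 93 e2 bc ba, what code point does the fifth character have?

U+2F3A

Offset 0: leading byte 0xEA = 11101010 → 3-byte char #1 = EA 9F 8C.
Offset 3: leading byte 0xE8 = 11101000 → 3-byte char #2 = E8 92 8E.
Offset 6: leading byte 0xE0 = 11100000 → 3-byte char #3 = E0 BD B2.
Offset 9: leading byte 0xE0 = 11100000 → 3-byte char #4 = E0 A4 93.
Offset 12: leading byte 0xE2 = 11100010 → 3-byte char #5 = E2 BC BA.
Leading byte 0xE2 = 11100010 matches 1110xxxx → 3-byte sequence.
Byte 1: 0xE2 = 11100010, payload 0010 (4 bits).
Byte 2: 0xBC = 10111100 (10xxxxxx ✓), payload 111100.
Byte 3: 0xBA = 10111010 (10xxxxxx ✓), payload 111010.
Concatenate: 0010111100111010 = 0x2F3A (16 bits → U+2F3A).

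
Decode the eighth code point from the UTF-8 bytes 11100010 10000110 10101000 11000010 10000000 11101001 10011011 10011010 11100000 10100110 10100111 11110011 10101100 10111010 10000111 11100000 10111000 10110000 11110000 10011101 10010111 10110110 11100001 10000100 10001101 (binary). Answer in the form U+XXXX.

Offset 0: leading byte 0xE2 = 11100010 → 3-byte char #1 = E2 86 A8.
Offset 3: leading byte 0xC2 = 11000010 → 2-byte char #2 = C2 80.
Offset 5: leading byte 0xE9 = 11101001 → 3-byte char #3 = E9 9B 9A.
Offset 8: leading byte 0xE0 = 11100000 → 3-byte char #4 = E0 A6 A7.
Offset 11: leading byte 0xF3 = 11110011 → 4-byte char #5 = F3 AC BA 87.
Offset 15: leading byte 0xE0 = 11100000 → 3-byte char #6 = E0 B8 B0.
Offset 18: leading byte 0xF0 = 11110000 → 4-byte char #7 = F0 9D 97 B6.
Offset 22: leading byte 0xE1 = 11100001 → 3-byte char #8 = E1 84 8D.
Leading byte 0xE1 = 11100001 matches 1110xxxx → 3-byte sequence.
Byte 1: 0xE1 = 11100001, payload 0001 (4 bits).
Byte 2: 0x84 = 10000100 (10xxxxxx ✓), payload 000100.
Byte 3: 0x8D = 10001101 (10xxxxxx ✓), payload 001101.
Concatenate: 0001000100001101 = 0x110D (16 bits → U+110D).

U+110D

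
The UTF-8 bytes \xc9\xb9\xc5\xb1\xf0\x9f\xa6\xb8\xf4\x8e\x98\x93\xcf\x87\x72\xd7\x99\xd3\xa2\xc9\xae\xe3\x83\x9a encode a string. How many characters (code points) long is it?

Byte at offset 0: 0xC9 = 11001001 → 2-byte char (#1). Advance 2.
Byte at offset 2: 0xC5 = 11000101 → 2-byte char (#2). Advance 2.
Byte at offset 4: 0xF0 = 11110000 → 4-byte char (#3). Advance 4.
Byte at offset 8: 0xF4 = 11110100 → 4-byte char (#4). Advance 4.
Byte at offset 12: 0xCF = 11001111 → 2-byte char (#5). Advance 2.
Byte at offset 14: 0x72 = 01110010 → 1-byte char (#6). Advance 1.
Byte at offset 15: 0xD7 = 11010111 → 2-byte char (#7). Advance 2.
Byte at offset 17: 0xD3 = 11010011 → 2-byte char (#8). Advance 2.
Byte at offset 19: 0xC9 = 11001001 → 2-byte char (#9). Advance 2.
Byte at offset 21: 0xE3 = 11100011 → 3-byte char (#10). Advance 3.
Reached end at offset 24 after 10 code points.

10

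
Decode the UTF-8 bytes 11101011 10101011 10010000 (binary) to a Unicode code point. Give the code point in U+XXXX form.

Leading byte 0xEB = 11101011 matches 1110xxxx → 3-byte sequence.
Byte 1: 0xEB = 11101011, payload 1011 (4 bits).
Byte 2: 0xAB = 10101011 (10xxxxxx ✓), payload 101011.
Byte 3: 0x90 = 10010000 (10xxxxxx ✓), payload 010000.
Concatenate: 1011101011010000 = 0xBAD0 (16 bits → U+BAD0).

U+BAD0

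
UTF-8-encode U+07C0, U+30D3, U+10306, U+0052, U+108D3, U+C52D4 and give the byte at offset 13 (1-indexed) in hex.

0xA3

1-indexed offset 13 is 0-indexed offset 12.
U+07C0 → 2-byte form DF 80 at offsets 0–1.
U+30D3 → 3-byte form E3 83 93 at offsets 2–4.
U+10306 → 4-byte form F0 90 8C 86 at offsets 5–8.
U+0052 → 1-byte form 52 at offsets 9–9.
U+108D3 → 4-byte form F0 90 A3 93 at offsets 10–13.
Offset 12 falls in char 5's range; it's byte 3 of F0 90 A3 93 = 0xA3.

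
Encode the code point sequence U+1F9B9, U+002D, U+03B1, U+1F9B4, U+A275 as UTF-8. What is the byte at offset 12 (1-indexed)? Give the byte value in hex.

1-indexed offset 12 is 0-indexed offset 11.
U+1F9B9 → 4-byte form F0 9F A6 B9 at offsets 0–3.
U+002D → 1-byte form 2D at offsets 4–4.
U+03B1 → 2-byte form CE B1 at offsets 5–6.
U+1F9B4 → 4-byte form F0 9F A6 B4 at offsets 7–10.
U+A275 → 3-byte form EA 89 B5 at offsets 11–13.
Offset 11 falls in char 5's range; it's byte 1 of EA 89 B5 = 0xEA.

0xEA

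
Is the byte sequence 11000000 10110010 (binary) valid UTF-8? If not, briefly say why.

Leading byte 0xC0 = 11000000 → 2-byte form.
Continuation bytes all match 10xxxxxx. Payload decodes to 0x32.
But 0x32 < 0x80, the minimum for a 2-byte sequence — this is an overlong encoding.

invalid (overlong encoding)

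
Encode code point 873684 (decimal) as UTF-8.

U+D54D4 = 0xD54D4 = 873684 decimal. In range U+10000–U+10FFFF → 4-byte form: 11110xxx 10xxxxxx 10xxxxxx 10xxxxxx.
Binary (21 bits): 011010101010011010100.
Split 3+6+6+6: 011 | 010101 | 010011 | 010100.
Byte 1: 11110011 = 0xF3.
Byte 2: 10010101 = 0x95.
Byte 3: 10010011 = 0x93.
Byte 4: 10010100 = 0x94.

F3 95 93 94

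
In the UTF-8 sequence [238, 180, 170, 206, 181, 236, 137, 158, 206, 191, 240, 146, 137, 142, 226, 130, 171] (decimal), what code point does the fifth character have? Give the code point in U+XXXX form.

Offset 0: leading byte 0xEE = 11101110 → 3-byte char #1 = EE B4 AA.
Offset 3: leading byte 0xCE = 11001110 → 2-byte char #2 = CE B5.
Offset 5: leading byte 0xEC = 11101100 → 3-byte char #3 = EC 89 9E.
Offset 8: leading byte 0xCE = 11001110 → 2-byte char #4 = CE BF.
Offset 10: leading byte 0xF0 = 11110000 → 4-byte char #5 = F0 92 89 8E.
Leading byte 0xF0 = 11110000 matches 11110xxx → 4-byte sequence.
Byte 1: 0xF0 = 11110000, payload 000 (3 bits).
Byte 2: 0x92 = 10010010 (10xxxxxx ✓), payload 010010.
Byte 3: 0x89 = 10001001 (10xxxxxx ✓), payload 001001.
Byte 4: 0x8E = 10001110 (10xxxxxx ✓), payload 001110.
Concatenate: 000010010001001001110 = 0x1224E (21 bits → U+1224E).

U+1224E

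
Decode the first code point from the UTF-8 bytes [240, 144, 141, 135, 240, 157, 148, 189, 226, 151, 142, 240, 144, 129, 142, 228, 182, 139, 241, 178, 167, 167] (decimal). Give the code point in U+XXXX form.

U+10347

Offset 0: leading byte 0xF0 = 11110000 → 4-byte char #1 = F0 90 8D 87.
Leading byte 0xF0 = 11110000 matches 11110xxx → 4-byte sequence.
Byte 1: 0xF0 = 11110000, payload 000 (3 bits).
Byte 2: 0x90 = 10010000 (10xxxxxx ✓), payload 010000.
Byte 3: 0x8D = 10001101 (10xxxxxx ✓), payload 001101.
Byte 4: 0x87 = 10000111 (10xxxxxx ✓), payload 000111.
Concatenate: 000010000001101000111 = 0x10347 (21 bits → U+10347).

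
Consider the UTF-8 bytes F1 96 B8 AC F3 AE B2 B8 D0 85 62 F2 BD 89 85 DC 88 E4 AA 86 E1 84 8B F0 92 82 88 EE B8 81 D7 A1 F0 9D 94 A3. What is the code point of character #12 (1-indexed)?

Offset 0: leading byte 0xF1 = 11110001 → 4-byte char #1 = F1 96 B8 AC.
Offset 4: leading byte 0xF3 = 11110011 → 4-byte char #2 = F3 AE B2 B8.
Offset 8: leading byte 0xD0 = 11010000 → 2-byte char #3 = D0 85.
Offset 10: leading byte 0x62 = 01100010 → 1-byte char #4 = 62.
Offset 11: leading byte 0xF2 = 11110010 → 4-byte char #5 = F2 BD 89 85.
Offset 15: leading byte 0xDC = 11011100 → 2-byte char #6 = DC 88.
Offset 17: leading byte 0xE4 = 11100100 → 3-byte char #7 = E4 AA 86.
Offset 20: leading byte 0xE1 = 11100001 → 3-byte char #8 = E1 84 8B.
Offset 23: leading byte 0xF0 = 11110000 → 4-byte char #9 = F0 92 82 88.
Offset 27: leading byte 0xEE = 11101110 → 3-byte char #10 = EE B8 81.
Offset 30: leading byte 0xD7 = 11010111 → 2-byte char #11 = D7 A1.
Offset 32: leading byte 0xF0 = 11110000 → 4-byte char #12 = F0 9D 94 A3.
Leading byte 0xF0 = 11110000 matches 11110xxx → 4-byte sequence.
Byte 1: 0xF0 = 11110000, payload 000 (3 bits).
Byte 2: 0x9D = 10011101 (10xxxxxx ✓), payload 011101.
Byte 3: 0x94 = 10010100 (10xxxxxx ✓), payload 010100.
Byte 4: 0xA3 = 10100011 (10xxxxxx ✓), payload 100011.
Concatenate: 000011101010100100011 = 0x1D523 (21 bits → U+1D523).

U+1D523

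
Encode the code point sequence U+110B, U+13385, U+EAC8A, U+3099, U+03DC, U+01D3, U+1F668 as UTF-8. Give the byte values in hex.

E1 84 8B F0 93 8E 85 F3 AA B2 8A E3 82 99 CF 9C C7 93 F0 9F 99 A8

U+110B: 3-byte form → E1 84 8B.
U+13385: 4-byte form → F0 93 8E 85.
U+EAC8A: 4-byte form → F3 AA B2 8A.
U+3099: 3-byte form → E3 82 99.
U+03DC: 2-byte form → CF 9C.
U+01D3: 2-byte form → C7 93.
U+1F668: 4-byte form → F0 9F 99 A8.
Concatenated (22 bytes): E1 84 8B F0 93 8E 85 F3 AA B2 8A E3 82 99 CF 9C C7 93 F0 9F 99 A8.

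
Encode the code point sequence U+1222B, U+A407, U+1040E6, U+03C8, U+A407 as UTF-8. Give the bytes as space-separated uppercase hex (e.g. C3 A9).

U+1222B: 4-byte form → F0 92 88 AB.
U+A407: 3-byte form → EA 90 87.
U+1040E6: 4-byte form → F4 84 83 A6.
U+03C8: 2-byte form → CF 88.
U+A407: 3-byte form → EA 90 87.
Concatenated (16 bytes): F0 92 88 AB EA 90 87 F4 84 83 A6 CF 88 EA 90 87.

F0 92 88 AB EA 90 87 F4 84 83 A6 CF 88 EA 90 87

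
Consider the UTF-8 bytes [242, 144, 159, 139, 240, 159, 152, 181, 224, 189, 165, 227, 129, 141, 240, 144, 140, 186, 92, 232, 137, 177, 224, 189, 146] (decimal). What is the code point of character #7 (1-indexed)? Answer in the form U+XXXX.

U+8271

Offset 0: leading byte 0xF2 = 11110010 → 4-byte char #1 = F2 90 9F 8B.
Offset 4: leading byte 0xF0 = 11110000 → 4-byte char #2 = F0 9F 98 B5.
Offset 8: leading byte 0xE0 = 11100000 → 3-byte char #3 = E0 BD A5.
Offset 11: leading byte 0xE3 = 11100011 → 3-byte char #4 = E3 81 8D.
Offset 14: leading byte 0xF0 = 11110000 → 4-byte char #5 = F0 90 8C BA.
Offset 18: leading byte 0x5C = 01011100 → 1-byte char #6 = 5C.
Offset 19: leading byte 0xE8 = 11101000 → 3-byte char #7 = E8 89 B1.
Leading byte 0xE8 = 11101000 matches 1110xxxx → 3-byte sequence.
Byte 1: 0xE8 = 11101000, payload 1000 (4 bits).
Byte 2: 0x89 = 10001001 (10xxxxxx ✓), payload 001001.
Byte 3: 0xB1 = 10110001 (10xxxxxx ✓), payload 110001.
Concatenate: 1000001001110001 = 0x8271 (16 bits → U+8271).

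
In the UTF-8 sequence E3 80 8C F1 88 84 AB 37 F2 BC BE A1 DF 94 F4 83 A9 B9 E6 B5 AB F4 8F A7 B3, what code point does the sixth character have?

U+103A79

Offset 0: leading byte 0xE3 = 11100011 → 3-byte char #1 = E3 80 8C.
Offset 3: leading byte 0xF1 = 11110001 → 4-byte char #2 = F1 88 84 AB.
Offset 7: leading byte 0x37 = 00110111 → 1-byte char #3 = 37.
Offset 8: leading byte 0xF2 = 11110010 → 4-byte char #4 = F2 BC BE A1.
Offset 12: leading byte 0xDF = 11011111 → 2-byte char #5 = DF 94.
Offset 14: leading byte 0xF4 = 11110100 → 4-byte char #6 = F4 83 A9 B9.
Leading byte 0xF4 = 11110100 matches 11110xxx → 4-byte sequence.
Byte 1: 0xF4 = 11110100, payload 100 (3 bits).
Byte 2: 0x83 = 10000011 (10xxxxxx ✓), payload 000011.
Byte 3: 0xA9 = 10101001 (10xxxxxx ✓), payload 101001.
Byte 4: 0xB9 = 10111001 (10xxxxxx ✓), payload 111001.
Concatenate: 100000011101001111001 = 0x103A79 (21 bits → U+103A79).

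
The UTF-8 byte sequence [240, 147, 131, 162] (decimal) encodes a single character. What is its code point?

Leading byte 0xF0 = 11110000 matches 11110xxx → 4-byte sequence.
Byte 1: 0xF0 = 11110000, payload 000 (3 bits).
Byte 2: 0x93 = 10010011 (10xxxxxx ✓), payload 010011.
Byte 3: 0x83 = 10000011 (10xxxxxx ✓), payload 000011.
Byte 4: 0xA2 = 10100010 (10xxxxxx ✓), payload 100010.
Concatenate: 000010011000011100010 = 0x130E2 (21 bits → U+130E2).

U+130E2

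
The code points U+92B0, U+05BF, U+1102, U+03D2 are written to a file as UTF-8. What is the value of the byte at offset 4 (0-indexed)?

U+92B0 → 3-byte form E9 8A B0 at offsets 0–2.
U+05BF → 2-byte form D6 BF at offsets 3–4.
Offset 4 falls in char 2's range; it's byte 2 of D6 BF = 0xBF.

0xBF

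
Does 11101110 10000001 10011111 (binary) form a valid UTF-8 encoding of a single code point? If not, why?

Leading byte 0xEE = 11101110 → 3-byte form.
Continuation bytes 0x81=10000001, 0x9F=10011111 all match 10xxxxxx.
Decoded value 0xE05F is ≥ 0x800 (shortest form) and not a surrogate.

valid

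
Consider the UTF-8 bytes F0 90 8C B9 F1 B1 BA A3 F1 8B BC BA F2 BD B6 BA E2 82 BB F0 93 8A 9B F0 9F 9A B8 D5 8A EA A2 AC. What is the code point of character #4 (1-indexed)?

U+BDDBA

Offset 0: leading byte 0xF0 = 11110000 → 4-byte char #1 = F0 90 8C B9.
Offset 4: leading byte 0xF1 = 11110001 → 4-byte char #2 = F1 B1 BA A3.
Offset 8: leading byte 0xF1 = 11110001 → 4-byte char #3 = F1 8B BC BA.
Offset 12: leading byte 0xF2 = 11110010 → 4-byte char #4 = F2 BD B6 BA.
Leading byte 0xF2 = 11110010 matches 11110xxx → 4-byte sequence.
Byte 1: 0xF2 = 11110010, payload 010 (3 bits).
Byte 2: 0xBD = 10111101 (10xxxxxx ✓), payload 111101.
Byte 3: 0xB6 = 10110110 (10xxxxxx ✓), payload 110110.
Byte 4: 0xBA = 10111010 (10xxxxxx ✓), payload 111010.
Concatenate: 010111101110110111010 = 0xBDDBA (21 bits → U+BDDBA).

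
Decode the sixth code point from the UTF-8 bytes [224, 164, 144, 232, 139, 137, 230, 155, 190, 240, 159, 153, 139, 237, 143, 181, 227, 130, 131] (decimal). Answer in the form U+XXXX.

Offset 0: leading byte 0xE0 = 11100000 → 3-byte char #1 = E0 A4 90.
Offset 3: leading byte 0xE8 = 11101000 → 3-byte char #2 = E8 8B 89.
Offset 6: leading byte 0xE6 = 11100110 → 3-byte char #3 = E6 9B BE.
Offset 9: leading byte 0xF0 = 11110000 → 4-byte char #4 = F0 9F 99 8B.
Offset 13: leading byte 0xED = 11101101 → 3-byte char #5 = ED 8F B5.
Offset 16: leading byte 0xE3 = 11100011 → 3-byte char #6 = E3 82 83.
Leading byte 0xE3 = 11100011 matches 1110xxxx → 3-byte sequence.
Byte 1: 0xE3 = 11100011, payload 0011 (4 bits).
Byte 2: 0x82 = 10000010 (10xxxxxx ✓), payload 000010.
Byte 3: 0x83 = 10000011 (10xxxxxx ✓), payload 000011.
Concatenate: 0011000010000011 = 0x3083 (16 bits → U+3083).

U+3083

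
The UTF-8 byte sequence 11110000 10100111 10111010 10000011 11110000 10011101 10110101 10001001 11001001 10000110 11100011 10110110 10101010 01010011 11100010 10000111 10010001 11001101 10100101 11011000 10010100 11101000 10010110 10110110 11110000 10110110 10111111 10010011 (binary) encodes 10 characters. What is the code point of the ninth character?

Offset 0: leading byte 0xF0 = 11110000 → 4-byte char #1 = F0 A7 BA 83.
Offset 4: leading byte 0xF0 = 11110000 → 4-byte char #2 = F0 9D B5 89.
Offset 8: leading byte 0xC9 = 11001001 → 2-byte char #3 = C9 86.
Offset 10: leading byte 0xE3 = 11100011 → 3-byte char #4 = E3 B6 AA.
Offset 13: leading byte 0x53 = 01010011 → 1-byte char #5 = 53.
Offset 14: leading byte 0xE2 = 11100010 → 3-byte char #6 = E2 87 91.
Offset 17: leading byte 0xCD = 11001101 → 2-byte char #7 = CD A5.
Offset 19: leading byte 0xD8 = 11011000 → 2-byte char #8 = D8 94.
Offset 21: leading byte 0xE8 = 11101000 → 3-byte char #9 = E8 96 B6.
Leading byte 0xE8 = 11101000 matches 1110xxxx → 3-byte sequence.
Byte 1: 0xE8 = 11101000, payload 1000 (4 bits).
Byte 2: 0x96 = 10010110 (10xxxxxx ✓), payload 010110.
Byte 3: 0xB6 = 10110110 (10xxxxxx ✓), payload 110110.
Concatenate: 1000010110110110 = 0x85B6 (16 bits → U+85B6).

U+85B6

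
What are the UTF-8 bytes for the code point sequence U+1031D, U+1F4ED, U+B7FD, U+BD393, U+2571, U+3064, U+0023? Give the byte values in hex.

F0 90 8C 9D F0 9F 93 AD EB 9F BD F2 BD 8E 93 E2 95 B1 E3 81 A4 23

U+1031D: 4-byte form → F0 90 8C 9D.
U+1F4ED: 4-byte form → F0 9F 93 AD.
U+B7FD: 3-byte form → EB 9F BD.
U+BD393: 4-byte form → F2 BD 8E 93.
U+2571: 3-byte form → E2 95 B1.
U+3064: 3-byte form → E3 81 A4.
U+0023: 1-byte form → 23.
Concatenated (22 bytes): F0 90 8C 9D F0 9F 93 AD EB 9F BD F2 BD 8E 93 E2 95 B1 E3 81 A4 23.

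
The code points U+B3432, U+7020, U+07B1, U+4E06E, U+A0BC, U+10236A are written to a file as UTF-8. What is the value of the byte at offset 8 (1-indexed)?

0xDE

1-indexed offset 8 is 0-indexed offset 7.
U+B3432 → 4-byte form F2 B3 90 B2 at offsets 0–3.
U+7020 → 3-byte form E7 80 A0 at offsets 4–6.
U+07B1 → 2-byte form DE B1 at offsets 7–8.
Offset 7 falls in char 3's range; it's byte 1 of DE B1 = 0xDE.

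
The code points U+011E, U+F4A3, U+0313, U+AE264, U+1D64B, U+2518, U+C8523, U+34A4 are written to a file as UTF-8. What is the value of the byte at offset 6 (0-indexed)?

0x93

U+011E → 2-byte form C4 9E at offsets 0–1.
U+F4A3 → 3-byte form EF 92 A3 at offsets 2–4.
U+0313 → 2-byte form CC 93 at offsets 5–6.
Offset 6 falls in char 3's range; it's byte 2 of CC 93 = 0x93.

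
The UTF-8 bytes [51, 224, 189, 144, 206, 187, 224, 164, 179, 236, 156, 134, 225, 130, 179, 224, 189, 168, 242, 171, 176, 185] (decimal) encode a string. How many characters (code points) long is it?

8

Byte at offset 0: 0x33 = 00110011 → 1-byte char (#1). Advance 1.
Byte at offset 1: 0xE0 = 11100000 → 3-byte char (#2). Advance 3.
Byte at offset 4: 0xCE = 11001110 → 2-byte char (#3). Advance 2.
Byte at offset 6: 0xE0 = 11100000 → 3-byte char (#4). Advance 3.
Byte at offset 9: 0xEC = 11101100 → 3-byte char (#5). Advance 3.
Byte at offset 12: 0xE1 = 11100001 → 3-byte char (#6). Advance 3.
Byte at offset 15: 0xE0 = 11100000 → 3-byte char (#7). Advance 3.
Byte at offset 18: 0xF2 = 11110010 → 4-byte char (#8). Advance 4.
Reached end at offset 22 after 8 code points.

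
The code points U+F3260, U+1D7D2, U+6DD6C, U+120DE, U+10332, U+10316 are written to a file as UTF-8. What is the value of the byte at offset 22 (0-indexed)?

0x8C

U+F3260 → 4-byte form F3 B3 89 A0 at offsets 0–3.
U+1D7D2 → 4-byte form F0 9D 9F 92 at offsets 4–7.
U+6DD6C → 4-byte form F1 AD B5 AC at offsets 8–11.
U+120DE → 4-byte form F0 92 83 9E at offsets 12–15.
U+10332 → 4-byte form F0 90 8C B2 at offsets 16–19.
U+10316 → 4-byte form F0 90 8C 96 at offsets 20–23.
Offset 22 falls in char 6's range; it's byte 3 of F0 90 8C 96 = 0x8C.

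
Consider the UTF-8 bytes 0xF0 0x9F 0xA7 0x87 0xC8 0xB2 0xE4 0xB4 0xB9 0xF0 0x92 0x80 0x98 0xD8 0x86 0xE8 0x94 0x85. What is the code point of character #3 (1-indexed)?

Offset 0: leading byte 0xF0 = 11110000 → 4-byte char #1 = F0 9F A7 87.
Offset 4: leading byte 0xC8 = 11001000 → 2-byte char #2 = C8 B2.
Offset 6: leading byte 0xE4 = 11100100 → 3-byte char #3 = E4 B4 B9.
Leading byte 0xE4 = 11100100 matches 1110xxxx → 3-byte sequence.
Byte 1: 0xE4 = 11100100, payload 0100 (4 bits).
Byte 2: 0xB4 = 10110100 (10xxxxxx ✓), payload 110100.
Byte 3: 0xB9 = 10111001 (10xxxxxx ✓), payload 111001.
Concatenate: 0100110100111001 = 0x4D39 (16 bits → U+4D39).

U+4D39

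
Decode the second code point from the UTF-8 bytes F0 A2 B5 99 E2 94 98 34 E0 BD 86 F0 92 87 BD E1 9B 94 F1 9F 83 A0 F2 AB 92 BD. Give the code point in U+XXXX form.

U+2518

Offset 0: leading byte 0xF0 = 11110000 → 4-byte char #1 = F0 A2 B5 99.
Offset 4: leading byte 0xE2 = 11100010 → 3-byte char #2 = E2 94 98.
Leading byte 0xE2 = 11100010 matches 1110xxxx → 3-byte sequence.
Byte 1: 0xE2 = 11100010, payload 0010 (4 bits).
Byte 2: 0x94 = 10010100 (10xxxxxx ✓), payload 010100.
Byte 3: 0x98 = 10011000 (10xxxxxx ✓), payload 011000.
Concatenate: 0010010100011000 = 0x2518 (16 bits → U+2518).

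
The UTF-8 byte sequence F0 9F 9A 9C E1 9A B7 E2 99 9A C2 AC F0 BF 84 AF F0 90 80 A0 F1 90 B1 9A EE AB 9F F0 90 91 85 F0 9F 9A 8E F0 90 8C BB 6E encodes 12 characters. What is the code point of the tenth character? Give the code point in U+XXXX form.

U+1F68E

Offset 0: leading byte 0xF0 = 11110000 → 4-byte char #1 = F0 9F 9A 9C.
Offset 4: leading byte 0xE1 = 11100001 → 3-byte char #2 = E1 9A B7.
Offset 7: leading byte 0xE2 = 11100010 → 3-byte char #3 = E2 99 9A.
Offset 10: leading byte 0xC2 = 11000010 → 2-byte char #4 = C2 AC.
Offset 12: leading byte 0xF0 = 11110000 → 4-byte char #5 = F0 BF 84 AF.
Offset 16: leading byte 0xF0 = 11110000 → 4-byte char #6 = F0 90 80 A0.
Offset 20: leading byte 0xF1 = 11110001 → 4-byte char #7 = F1 90 B1 9A.
Offset 24: leading byte 0xEE = 11101110 → 3-byte char #8 = EE AB 9F.
Offset 27: leading byte 0xF0 = 11110000 → 4-byte char #9 = F0 90 91 85.
Offset 31: leading byte 0xF0 = 11110000 → 4-byte char #10 = F0 9F 9A 8E.
Leading byte 0xF0 = 11110000 matches 11110xxx → 4-byte sequence.
Byte 1: 0xF0 = 11110000, payload 000 (3 bits).
Byte 2: 0x9F = 10011111 (10xxxxxx ✓), payload 011111.
Byte 3: 0x9A = 10011010 (10xxxxxx ✓), payload 011010.
Byte 4: 0x8E = 10001110 (10xxxxxx ✓), payload 001110.
Concatenate: 000011111011010001110 = 0x1F68E (21 bits → U+1F68E).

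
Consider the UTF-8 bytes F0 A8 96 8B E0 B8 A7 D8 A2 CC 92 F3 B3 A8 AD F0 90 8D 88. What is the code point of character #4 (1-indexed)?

U+0312

Offset 0: leading byte 0xF0 = 11110000 → 4-byte char #1 = F0 A8 96 8B.
Offset 4: leading byte 0xE0 = 11100000 → 3-byte char #2 = E0 B8 A7.
Offset 7: leading byte 0xD8 = 11011000 → 2-byte char #3 = D8 A2.
Offset 9: leading byte 0xCC = 11001100 → 2-byte char #4 = CC 92.
Leading byte 0xCC = 11001100 matches 110xxxxx → 2-byte sequence.
Byte 1: 0xCC = 11001100, payload 01100 (5 bits).
Byte 2: 0x92 = 10010010 (10xxxxxx ✓), payload 010010.
Concatenate: 01100010010 = 0x312 (11 bits → U+0312).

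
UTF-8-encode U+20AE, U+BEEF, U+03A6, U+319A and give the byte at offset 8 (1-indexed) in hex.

0xA6

1-indexed offset 8 is 0-indexed offset 7.
U+20AE → 3-byte form E2 82 AE at offsets 0–2.
U+BEEF → 3-byte form EB BB AF at offsets 3–5.
U+03A6 → 2-byte form CE A6 at offsets 6–7.
Offset 7 falls in char 3's range; it's byte 2 of CE A6 = 0xA6.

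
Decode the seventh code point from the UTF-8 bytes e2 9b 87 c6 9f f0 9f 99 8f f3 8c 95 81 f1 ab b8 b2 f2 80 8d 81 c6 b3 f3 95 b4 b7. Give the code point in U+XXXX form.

Offset 0: leading byte 0xE2 = 11100010 → 3-byte char #1 = E2 9B 87.
Offset 3: leading byte 0xC6 = 11000110 → 2-byte char #2 = C6 9F.
Offset 5: leading byte 0xF0 = 11110000 → 4-byte char #3 = F0 9F 99 8F.
Offset 9: leading byte 0xF3 = 11110011 → 4-byte char #4 = F3 8C 95 81.
Offset 13: leading byte 0xF1 = 11110001 → 4-byte char #5 = F1 AB B8 B2.
Offset 17: leading byte 0xF2 = 11110010 → 4-byte char #6 = F2 80 8D 81.
Offset 21: leading byte 0xC6 = 11000110 → 2-byte char #7 = C6 B3.
Leading byte 0xC6 = 11000110 matches 110xxxxx → 2-byte sequence.
Byte 1: 0xC6 = 11000110, payload 00110 (5 bits).
Byte 2: 0xB3 = 10110011 (10xxxxxx ✓), payload 110011.
Concatenate: 00110110011 = 0x1B3 (11 bits → U+01B3).

U+01B3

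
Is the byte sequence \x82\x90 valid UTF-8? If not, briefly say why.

Byte 0x82 = 10000010 has the form 10xxxxxx — a continuation byte — but there is no preceding leading byte.

invalid (continuation byte with no leading byte)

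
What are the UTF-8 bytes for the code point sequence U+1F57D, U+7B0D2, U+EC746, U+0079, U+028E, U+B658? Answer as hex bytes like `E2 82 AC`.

U+1F57D: 4-byte form → F0 9F 95 BD.
U+7B0D2: 4-byte form → F1 BB 83 92.
U+EC746: 4-byte form → F3 AC 9D 86.
U+0079: 1-byte form → 79.
U+028E: 2-byte form → CA 8E.
U+B658: 3-byte form → EB 99 98.
Concatenated (18 bytes): F0 9F 95 BD F1 BB 83 92 F3 AC 9D 86 79 CA 8E EB 99 98.

F0 9F 95 BD F1 BB 83 92 F3 AC 9D 86 79 CA 8E EB 99 98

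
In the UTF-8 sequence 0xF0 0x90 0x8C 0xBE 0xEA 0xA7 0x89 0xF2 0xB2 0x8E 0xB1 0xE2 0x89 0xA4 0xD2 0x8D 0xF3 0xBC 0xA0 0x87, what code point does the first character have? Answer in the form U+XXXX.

Offset 0: leading byte 0xF0 = 11110000 → 4-byte char #1 = F0 90 8C BE.
Leading byte 0xF0 = 11110000 matches 11110xxx → 4-byte sequence.
Byte 1: 0xF0 = 11110000, payload 000 (3 bits).
Byte 2: 0x90 = 10010000 (10xxxxxx ✓), payload 010000.
Byte 3: 0x8C = 10001100 (10xxxxxx ✓), payload 001100.
Byte 4: 0xBE = 10111110 (10xxxxxx ✓), payload 111110.
Concatenate: 000010000001100111110 = 0x1033E (21 bits → U+1033E).

U+1033E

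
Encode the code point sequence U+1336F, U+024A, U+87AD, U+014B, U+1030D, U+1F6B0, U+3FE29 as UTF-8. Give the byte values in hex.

U+1336F: 4-byte form → F0 93 8D AF.
U+024A: 2-byte form → C9 8A.
U+87AD: 3-byte form → E8 9E AD.
U+014B: 2-byte form → C5 8B.
U+1030D: 4-byte form → F0 90 8C 8D.
U+1F6B0: 4-byte form → F0 9F 9A B0.
U+3FE29: 4-byte form → F0 BF B8 A9.
Concatenated (23 bytes): F0 93 8D AF C9 8A E8 9E AD C5 8B F0 90 8C 8D F0 9F 9A B0 F0 BF B8 A9.

F0 93 8D AF C9 8A E8 9E AD C5 8B F0 90 8C 8D F0 9F 9A B0 F0 BF B8 A9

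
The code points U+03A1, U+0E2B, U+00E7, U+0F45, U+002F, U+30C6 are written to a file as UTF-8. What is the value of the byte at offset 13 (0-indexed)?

U+03A1 → 2-byte form CE A1 at offsets 0–1.
U+0E2B → 3-byte form E0 B8 AB at offsets 2–4.
U+00E7 → 2-byte form C3 A7 at offsets 5–6.
U+0F45 → 3-byte form E0 BD 85 at offsets 7–9.
U+002F → 1-byte form 2F at offsets 10–10.
U+30C6 → 3-byte form E3 83 86 at offsets 11–13.
Offset 13 falls in char 6's range; it's byte 3 of E3 83 86 = 0x86.

0x86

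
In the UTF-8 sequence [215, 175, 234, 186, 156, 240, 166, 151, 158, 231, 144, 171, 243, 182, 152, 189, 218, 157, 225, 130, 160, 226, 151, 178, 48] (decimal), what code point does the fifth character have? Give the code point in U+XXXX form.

Offset 0: leading byte 0xD7 = 11010111 → 2-byte char #1 = D7 AF.
Offset 2: leading byte 0xEA = 11101010 → 3-byte char #2 = EA BA 9C.
Offset 5: leading byte 0xF0 = 11110000 → 4-byte char #3 = F0 A6 97 9E.
Offset 9: leading byte 0xE7 = 11100111 → 3-byte char #4 = E7 90 AB.
Offset 12: leading byte 0xF3 = 11110011 → 4-byte char #5 = F3 B6 98 BD.
Leading byte 0xF3 = 11110011 matches 11110xxx → 4-byte sequence.
Byte 1: 0xF3 = 11110011, payload 011 (3 bits).
Byte 2: 0xB6 = 10110110 (10xxxxxx ✓), payload 110110.
Byte 3: 0x98 = 10011000 (10xxxxxx ✓), payload 011000.
Byte 4: 0xBD = 10111101 (10xxxxxx ✓), payload 111101.
Concatenate: 011110110011000111101 = 0xF663D (21 bits → U+F663D).

U+F663D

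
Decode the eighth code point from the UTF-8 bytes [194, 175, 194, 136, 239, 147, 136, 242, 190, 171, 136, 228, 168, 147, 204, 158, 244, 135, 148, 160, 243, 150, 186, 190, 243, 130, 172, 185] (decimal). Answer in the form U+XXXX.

U+D6EBE

Offset 0: leading byte 0xC2 = 11000010 → 2-byte char #1 = C2 AF.
Offset 2: leading byte 0xC2 = 11000010 → 2-byte char #2 = C2 88.
Offset 4: leading byte 0xEF = 11101111 → 3-byte char #3 = EF 93 88.
Offset 7: leading byte 0xF2 = 11110010 → 4-byte char #4 = F2 BE AB 88.
Offset 11: leading byte 0xE4 = 11100100 → 3-byte char #5 = E4 A8 93.
Offset 14: leading byte 0xCC = 11001100 → 2-byte char #6 = CC 9E.
Offset 16: leading byte 0xF4 = 11110100 → 4-byte char #7 = F4 87 94 A0.
Offset 20: leading byte 0xF3 = 11110011 → 4-byte char #8 = F3 96 BA BE.
Leading byte 0xF3 = 11110011 matches 11110xxx → 4-byte sequence.
Byte 1: 0xF3 = 11110011, payload 011 (3 bits).
Byte 2: 0x96 = 10010110 (10xxxxxx ✓), payload 010110.
Byte 3: 0xBA = 10111010 (10xxxxxx ✓), payload 111010.
Byte 4: 0xBE = 10111110 (10xxxxxx ✓), payload 111110.
Concatenate: 011010110111010111110 = 0xD6EBE (21 bits → U+D6EBE).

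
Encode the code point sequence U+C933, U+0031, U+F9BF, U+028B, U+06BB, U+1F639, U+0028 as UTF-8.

U+C933: 3-byte form → EC A4 B3.
U+0031: 1-byte form → 31.
U+F9BF: 3-byte form → EF A6 BF.
U+028B: 2-byte form → CA 8B.
U+06BB: 2-byte form → DA BB.
U+1F639: 4-byte form → F0 9F 98 B9.
U+0028: 1-byte form → 28.
Concatenated (16 bytes): EC A4 B3 31 EF A6 BF CA 8B DA BB F0 9F 98 B9 28.

EC A4 B3 31 EF A6 BF CA 8B DA BB F0 9F 98 B9 28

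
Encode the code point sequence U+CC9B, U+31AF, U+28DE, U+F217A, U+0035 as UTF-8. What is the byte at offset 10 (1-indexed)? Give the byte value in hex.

0xF3

1-indexed offset 10 is 0-indexed offset 9.
U+CC9B → 3-byte form EC B2 9B at offsets 0–2.
U+31AF → 3-byte form E3 86 AF at offsets 3–5.
U+28DE → 3-byte form E2 A3 9E at offsets 6–8.
U+F217A → 4-byte form F3 B2 85 BA at offsets 9–12.
Offset 9 falls in char 4's range; it's byte 1 of F3 B2 85 BA = 0xF3.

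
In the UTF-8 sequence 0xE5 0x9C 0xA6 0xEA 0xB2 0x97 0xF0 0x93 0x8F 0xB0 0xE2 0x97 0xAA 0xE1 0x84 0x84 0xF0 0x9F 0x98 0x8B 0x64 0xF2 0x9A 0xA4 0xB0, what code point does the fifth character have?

Offset 0: leading byte 0xE5 = 11100101 → 3-byte char #1 = E5 9C A6.
Offset 3: leading byte 0xEA = 11101010 → 3-byte char #2 = EA B2 97.
Offset 6: leading byte 0xF0 = 11110000 → 4-byte char #3 = F0 93 8F B0.
Offset 10: leading byte 0xE2 = 11100010 → 3-byte char #4 = E2 97 AA.
Offset 13: leading byte 0xE1 = 11100001 → 3-byte char #5 = E1 84 84.
Leading byte 0xE1 = 11100001 matches 1110xxxx → 3-byte sequence.
Byte 1: 0xE1 = 11100001, payload 0001 (4 bits).
Byte 2: 0x84 = 10000100 (10xxxxxx ✓), payload 000100.
Byte 3: 0x84 = 10000100 (10xxxxxx ✓), payload 000100.
Concatenate: 0001000100000100 = 0x1104 (16 bits → U+1104).

U+1104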